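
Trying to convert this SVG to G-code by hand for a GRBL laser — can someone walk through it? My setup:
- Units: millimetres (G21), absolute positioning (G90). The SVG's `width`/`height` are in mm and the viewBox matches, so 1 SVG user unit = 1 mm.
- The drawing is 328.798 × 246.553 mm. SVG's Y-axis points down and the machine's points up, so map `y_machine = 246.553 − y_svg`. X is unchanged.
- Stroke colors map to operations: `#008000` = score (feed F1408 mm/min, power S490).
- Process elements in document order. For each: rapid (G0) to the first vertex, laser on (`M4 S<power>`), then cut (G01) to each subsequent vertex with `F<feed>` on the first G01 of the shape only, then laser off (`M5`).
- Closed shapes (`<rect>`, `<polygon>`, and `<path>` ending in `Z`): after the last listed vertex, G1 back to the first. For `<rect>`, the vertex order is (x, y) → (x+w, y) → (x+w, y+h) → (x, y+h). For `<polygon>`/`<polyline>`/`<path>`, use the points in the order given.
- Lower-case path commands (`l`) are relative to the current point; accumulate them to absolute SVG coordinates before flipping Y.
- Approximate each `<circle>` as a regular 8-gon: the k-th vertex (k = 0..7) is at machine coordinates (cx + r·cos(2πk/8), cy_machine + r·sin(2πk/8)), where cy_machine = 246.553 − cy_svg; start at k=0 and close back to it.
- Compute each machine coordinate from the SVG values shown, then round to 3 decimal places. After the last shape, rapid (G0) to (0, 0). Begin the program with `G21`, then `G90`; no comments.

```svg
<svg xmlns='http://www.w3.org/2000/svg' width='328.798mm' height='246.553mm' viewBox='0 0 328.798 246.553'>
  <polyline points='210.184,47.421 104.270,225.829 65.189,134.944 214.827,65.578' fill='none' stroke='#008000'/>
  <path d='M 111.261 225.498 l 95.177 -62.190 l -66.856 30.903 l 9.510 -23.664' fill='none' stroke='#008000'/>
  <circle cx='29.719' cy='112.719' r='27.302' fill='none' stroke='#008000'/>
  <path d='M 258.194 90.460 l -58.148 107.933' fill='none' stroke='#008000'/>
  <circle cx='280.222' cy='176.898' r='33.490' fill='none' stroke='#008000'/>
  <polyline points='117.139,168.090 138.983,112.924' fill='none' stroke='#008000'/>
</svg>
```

Since the viewBox matches the mm dimensions, user units are millimetres directly. The only transform is the Y-flip y_m = 246.553 − y_svg.

Shape 1 is a open polyline drawn with `<polyline>`. Its stroke #008000 means score at S490, F1408. After flipping Y the toolpath is (210.184,199.132) → (104.270,20.724) → (65.189,111.609) → (214.827,180.975).

Shape 2 is a open polyline drawn with `<path>`. Its stroke #008000 means score at S490, F1408. After flipping Y the toolpath is (111.261,21.055) → (206.438,83.245) → (139.582,52.342) → (149.092,76.006).

Shape 3 is a circle drawn with `<circle>`. Its stroke #008000 means score at S490, F1408. After flipping Y the toolpath is (57.021,133.834) → (49.024,153.139) → (29.719,161.136) → (10.414,153.139) → (2.417,133.834) → (10.414,114.529) → (29.719,106.532) → (49.024,114.529) → (57.021,133.834), returning to the start.

Shape 4 is a line segment drawn with `<path>`. Its stroke #008000 means score at S490, F1408. After flipping Y the toolpath is (258.194,156.093) → (200.046,48.160).

Shape 5 is a circle drawn with `<circle>`. Its stroke #008000 means score at S490, F1408. After flipping Y the toolpath is (313.712,69.655) → (303.903,93.336) → (280.222,103.145) → (256.541,93.336) → (246.732,69.655) → (256.541,45.974) → (280.222,36.165) → (303.903,45.974) → (313.712,69.655), returning to the start.

Shape 6 is a line segment drawn with `<polyline>`. Its stroke #008000 means score at S490, F1408. After flipping Y the toolpath is (117.139,78.463) → (138.983,133.629).

G21
G90
G0 X210.184 Y199.132
M4 S490
G01 X104.270 Y20.724 F1408
G01 X65.189 Y111.609
G01 X214.827 Y180.975
M5
G0 X111.261 Y21.055
M4 S490
G01 X206.438 Y83.245 F1408
G01 X139.582 Y52.342
G01 X149.092 Y76.006
M5
G0 X57.021 Y133.834
M4 S490
G01 X49.024 Y153.139 F1408
G01 X29.719 Y161.136
G01 X10.414 Y153.139
G01 X2.417 Y133.834
G01 X10.414 Y114.529
G01 X29.719 Y106.532
G01 X49.024 Y114.529
G01 X57.021 Y133.834
M5
G0 X258.194 Y156.093
M4 S490
G01 X200.046 Y48.160 F1408
M5
G0 X313.712 Y69.655
M4 S490
G01 X303.903 Y93.336 F1408
G01 X280.222 Y103.145
G01 X256.541 Y93.336
G01 X246.732 Y69.655
G01 X256.541 Y45.974
G01 X280.222 Y36.165
G01 X303.903 Y45.974
G01 X313.712 Y69.655
M5
G0 X117.139 Y78.463
M4 S490
G01 X138.983 Y133.629 F1408
M5
G0 X0.000 Y0.000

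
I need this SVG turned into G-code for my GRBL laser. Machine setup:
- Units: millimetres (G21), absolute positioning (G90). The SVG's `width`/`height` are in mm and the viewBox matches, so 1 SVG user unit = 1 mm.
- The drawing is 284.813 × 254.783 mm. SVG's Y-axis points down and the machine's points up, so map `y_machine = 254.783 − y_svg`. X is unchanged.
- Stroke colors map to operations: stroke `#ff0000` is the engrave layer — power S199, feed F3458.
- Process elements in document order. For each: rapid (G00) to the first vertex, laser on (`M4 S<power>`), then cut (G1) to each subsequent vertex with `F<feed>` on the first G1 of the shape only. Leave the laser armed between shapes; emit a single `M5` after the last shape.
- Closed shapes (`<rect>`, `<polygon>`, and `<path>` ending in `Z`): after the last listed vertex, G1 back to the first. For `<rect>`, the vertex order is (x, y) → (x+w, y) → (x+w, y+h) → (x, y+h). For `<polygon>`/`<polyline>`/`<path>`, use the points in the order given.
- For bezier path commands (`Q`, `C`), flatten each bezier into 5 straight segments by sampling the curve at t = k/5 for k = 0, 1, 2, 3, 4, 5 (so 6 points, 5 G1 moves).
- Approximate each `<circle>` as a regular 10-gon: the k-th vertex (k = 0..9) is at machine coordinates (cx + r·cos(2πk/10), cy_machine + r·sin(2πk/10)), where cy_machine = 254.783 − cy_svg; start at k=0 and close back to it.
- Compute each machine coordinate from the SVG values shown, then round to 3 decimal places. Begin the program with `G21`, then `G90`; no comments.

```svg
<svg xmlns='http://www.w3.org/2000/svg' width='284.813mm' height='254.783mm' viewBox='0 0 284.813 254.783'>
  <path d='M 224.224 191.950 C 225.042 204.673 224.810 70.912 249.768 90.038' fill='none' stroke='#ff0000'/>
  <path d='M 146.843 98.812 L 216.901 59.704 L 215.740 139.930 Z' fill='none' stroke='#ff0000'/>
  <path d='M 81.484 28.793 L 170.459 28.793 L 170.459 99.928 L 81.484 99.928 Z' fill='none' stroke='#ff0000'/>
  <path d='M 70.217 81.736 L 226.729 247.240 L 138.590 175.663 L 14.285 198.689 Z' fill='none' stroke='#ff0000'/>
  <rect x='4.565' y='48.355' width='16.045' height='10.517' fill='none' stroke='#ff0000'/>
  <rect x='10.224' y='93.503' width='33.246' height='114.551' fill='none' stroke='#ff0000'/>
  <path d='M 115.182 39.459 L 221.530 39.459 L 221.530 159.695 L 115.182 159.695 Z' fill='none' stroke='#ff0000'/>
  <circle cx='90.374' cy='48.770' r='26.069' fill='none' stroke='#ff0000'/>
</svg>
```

G21
G90
G00 X224.224 Y62.833
M4 S199
G1 X224.799 Y70.382 F3458
G1 X226.381 Y98.718
G1 X230.230 Y133.470
G1 X237.606 Y160.269
G1 X249.768 Y164.745
G00 X146.843 Y155.971
M4 S199
G1 X216.901 Y195.079 F3458
G1 X215.740 Y114.853
G1 X146.843 Y155.971
G00 X81.484 Y225.990
M4 S199
G1 X170.459 Y225.990 F3458
G1 X170.459 Y154.855
G1 X81.484 Y154.855
G1 X81.484 Y225.990
G00 X70.217 Y173.047
M4 S199
G1 X226.729 Y7.543 F3458
G1 X138.590 Y79.120
G1 X14.285 Y56.094
G1 X70.217 Y173.047
G00 X4.565 Y206.428
M4 S199
G1 X20.610 Y206.428 F3458
G1 X20.610 Y195.911
G1 X4.565 Y195.911
G1 X4.565 Y206.428
G00 X10.224 Y161.280
M4 S199
G1 X43.470 Y161.280 F3458
G1 X43.470 Y46.729
G1 X10.224 Y46.729
G1 X10.224 Y161.280
G00 X115.182 Y215.324
M4 S199
G1 X221.530 Y215.324 F3458
G1 X221.530 Y95.088
G1 X115.182 Y95.088
G1 X115.182 Y215.324
G00 X116.443 Y206.013
M4 S199
G1 X111.464 Y221.336 F3458
G1 X98.430 Y230.806
G1 X82.318 Y230.806
G1 X69.284 Y221.336
G1 X64.305 Y206.013
G1 X69.284 Y190.690
G1 X82.318 Y181.220
G1 X98.430 Y181.220
G1 X111.464 Y190.690
G1 X116.443 Y206.013
M5

1 u = 1 mm; y_m = 254.783 − y.

[1] `<path>` cubic bezier, #ff0000→engrave S199 F3458: (224.224,62.833) → (224.799,70.382) → (226.381,98.718) → (230.230,133.470) → (237.606,160.269) → (249.768,164.745)

[2] `<path>` regular polygon, #ff0000→engrave S199 F3458: (146.843,155.971) → (216.901,195.079) → (215.740,114.853) → (146.843,155.971) (closed)

[3] `<path>` rectangle, #ff0000→engrave S199 F3458: (81.484,225.990) → (170.459,225.990) → (170.459,154.855) → (81.484,154.855) → (81.484,225.990) (closed)

[4] `<path>` closed polygon, #ff0000→engrave S199 F3458: (70.217,173.047) → (226.729,7.543) → (138.590,79.120) → (14.285,56.094) → (70.217,173.047) (closed)

[5] `<rect>` rectangle, #ff0000→engrave S199 F3458: (4.565,206.428) → (20.610,206.428) → (20.610,195.911) → (4.565,195.911) → (4.565,206.428) (closed)

[6] `<rect>` rectangle, #ff0000→engrave S199 F3458: (10.224,161.280) → (43.470,161.280) → (43.470,46.729) → (10.224,46.729) → (10.224,161.280) (closed)

[7] `<path>` rectangle, #ff0000→engrave S199 F3458: (115.182,215.324) → (221.530,215.324) → (221.530,95.088) → (115.182,95.088) → (115.182,215.324) (closed)

[8] `<circle>` circle, #ff0000→engrave S199 F3458: (116.443,206.013) → (111.464,221.336) → (98.430,230.806) → (82.318,230.806) → (69.284,221.336) → (64.305,206.013) → (69.284,190.690) → (82.318,181.220) → (98.430,181.220) → (111.464,190.690) → (116.443,206.013) (closed)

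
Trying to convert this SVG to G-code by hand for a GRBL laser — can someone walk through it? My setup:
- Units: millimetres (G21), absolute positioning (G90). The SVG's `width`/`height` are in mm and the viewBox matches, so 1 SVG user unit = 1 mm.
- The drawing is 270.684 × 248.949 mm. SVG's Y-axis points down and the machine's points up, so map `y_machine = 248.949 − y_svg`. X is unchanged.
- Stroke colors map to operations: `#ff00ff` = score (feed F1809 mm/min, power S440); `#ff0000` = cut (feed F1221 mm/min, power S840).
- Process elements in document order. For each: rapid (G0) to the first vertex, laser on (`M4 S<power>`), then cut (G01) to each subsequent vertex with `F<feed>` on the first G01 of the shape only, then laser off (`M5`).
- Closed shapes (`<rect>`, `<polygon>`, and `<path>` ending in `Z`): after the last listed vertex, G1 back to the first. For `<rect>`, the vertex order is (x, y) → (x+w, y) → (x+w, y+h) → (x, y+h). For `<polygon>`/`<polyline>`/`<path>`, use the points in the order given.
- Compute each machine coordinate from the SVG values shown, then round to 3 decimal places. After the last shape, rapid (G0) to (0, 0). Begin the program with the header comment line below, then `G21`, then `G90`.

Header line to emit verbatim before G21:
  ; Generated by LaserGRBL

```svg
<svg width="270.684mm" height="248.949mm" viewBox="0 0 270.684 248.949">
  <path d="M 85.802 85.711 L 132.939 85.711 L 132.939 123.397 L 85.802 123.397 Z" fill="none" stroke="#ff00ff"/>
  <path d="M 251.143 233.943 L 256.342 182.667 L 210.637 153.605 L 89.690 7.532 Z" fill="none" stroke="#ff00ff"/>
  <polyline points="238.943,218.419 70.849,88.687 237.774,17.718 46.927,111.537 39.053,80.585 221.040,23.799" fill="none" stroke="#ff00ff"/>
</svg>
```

viewBox `0 0 270.684 248.949` with mm width/height → 1 unit = 1 mm. Flip: y_m = 248.949 − y_svg.

**Shape 1** — `<path>` rectangle, stroke `#ff00ff` → score (S440, F1809). Machine vertices: (85.802,163.238) → (132.939,163.238) → (132.939,125.552) → (85.802,125.552) → (85.802,163.238). Closed: final G1 returns to the first vertex.

**Shape 2** — `<path>` closed polygon, stroke `#ff00ff` → score (S440, F1809). Machine vertices: (251.143,15.006) → (256.342,66.282) → (210.637,95.344) → (89.690,241.417) → (251.143,15.006). Closed: final G1 returns to the first vertex.

**Shape 3** — `<polyline>` open polyline, stroke `#ff00ff` → score (S440, F1809). Machine vertices: (238.943,30.530) → (70.849,160.262) → (237.774,231.231) → (46.927,137.412) → (39.053,168.364) → (221.040,225.150). Open path.

; Generated by LaserGRBL
G21
G90
G0 X85.802 Y163.238
M4 S440
G01 X132.939 Y163.238 F1809
G01 X132.939 Y125.552
G01 X85.802 Y125.552
G01 X85.802 Y163.238
M5
G0 X251.143 Y15.006
M4 S440
G01 X256.342 Y66.282 F1809
G01 X210.637 Y95.344
G01 X89.690 Y241.417
G01 X251.143 Y15.006
M5
G0 X238.943 Y30.530
M4 S440
G01 X70.849 Y160.262 F1809
G01 X237.774 Y231.231
G01 X46.927 Y137.412
G01 X39.053 Y168.364
G01 X221.040 Y225.150
M5
G0 X0.000 Y0.000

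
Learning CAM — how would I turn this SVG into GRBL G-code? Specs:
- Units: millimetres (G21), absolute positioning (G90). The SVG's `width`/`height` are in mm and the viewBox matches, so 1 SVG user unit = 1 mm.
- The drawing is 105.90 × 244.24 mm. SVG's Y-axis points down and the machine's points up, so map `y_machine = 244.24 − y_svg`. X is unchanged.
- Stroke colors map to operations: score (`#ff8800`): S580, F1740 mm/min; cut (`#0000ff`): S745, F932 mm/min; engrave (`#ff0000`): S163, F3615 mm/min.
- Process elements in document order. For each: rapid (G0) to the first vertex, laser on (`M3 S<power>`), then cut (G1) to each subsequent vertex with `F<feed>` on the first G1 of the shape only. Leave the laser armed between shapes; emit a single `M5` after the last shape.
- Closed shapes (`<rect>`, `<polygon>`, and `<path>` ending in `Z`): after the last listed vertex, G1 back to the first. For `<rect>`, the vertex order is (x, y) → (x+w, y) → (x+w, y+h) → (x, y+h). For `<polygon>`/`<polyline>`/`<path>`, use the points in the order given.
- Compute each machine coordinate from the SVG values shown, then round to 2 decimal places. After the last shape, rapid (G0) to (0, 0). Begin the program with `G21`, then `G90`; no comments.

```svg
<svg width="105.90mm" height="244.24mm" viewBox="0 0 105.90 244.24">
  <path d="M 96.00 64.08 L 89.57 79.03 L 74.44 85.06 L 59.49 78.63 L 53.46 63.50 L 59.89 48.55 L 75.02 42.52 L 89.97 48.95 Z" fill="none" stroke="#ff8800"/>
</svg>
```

viewBox `0 0 105.90 244.24` with mm width/height → 1 unit = 1 mm. Flip: y_m = 244.24 − y_svg.

**Shape 1** — `<path>` regular polygon, stroke `#ff8800` → score (S580, F1740). Machine vertices: (96.00,180.16) → (89.57,165.21) → (74.44,159.18) → (59.49,165.61) → (53.46,180.74) → (59.89,195.69) → (75.02,201.72) → (89.97,195.29) → (96.00,180.16). Closed: final G1 returns to the first vertex.

G21
G90
G0 X96.00 Y180.16
M3 S580
G1 X89.57 Y165.21 F1740
G1 X74.44 Y159.18
G1 X59.49 Y165.61
G1 X53.46 Y180.74
G1 X59.89 Y195.69
G1 X75.02 Y201.72
G1 X89.97 Y195.29
G1 X96.00 Y180.16
M5
G0 X0.00 Y0.00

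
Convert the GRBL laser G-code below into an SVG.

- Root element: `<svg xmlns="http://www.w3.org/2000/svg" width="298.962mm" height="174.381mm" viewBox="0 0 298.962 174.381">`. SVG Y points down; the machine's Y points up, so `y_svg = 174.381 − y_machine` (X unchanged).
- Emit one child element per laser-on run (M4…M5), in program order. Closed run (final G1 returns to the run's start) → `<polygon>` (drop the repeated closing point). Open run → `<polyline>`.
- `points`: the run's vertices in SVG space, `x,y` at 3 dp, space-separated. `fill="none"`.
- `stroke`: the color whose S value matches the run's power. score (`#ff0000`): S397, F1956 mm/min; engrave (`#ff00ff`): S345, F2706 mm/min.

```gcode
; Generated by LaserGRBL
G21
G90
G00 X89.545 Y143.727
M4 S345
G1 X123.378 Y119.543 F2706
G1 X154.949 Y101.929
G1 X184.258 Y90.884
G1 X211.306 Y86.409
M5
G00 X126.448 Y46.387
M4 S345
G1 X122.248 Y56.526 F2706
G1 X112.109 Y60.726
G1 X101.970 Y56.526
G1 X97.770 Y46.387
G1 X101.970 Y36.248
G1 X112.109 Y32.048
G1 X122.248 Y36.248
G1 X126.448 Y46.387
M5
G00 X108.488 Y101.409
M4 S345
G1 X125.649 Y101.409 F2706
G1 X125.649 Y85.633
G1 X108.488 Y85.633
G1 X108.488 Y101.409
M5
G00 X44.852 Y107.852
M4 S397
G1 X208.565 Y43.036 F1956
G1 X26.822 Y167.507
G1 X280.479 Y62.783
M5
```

<svg xmlns="http://www.w3.org/2000/svg" width="298.962mm" height="174.381mm" viewBox="0 0 298.962 174.381">
  <polyline points="89.545,30.654 123.378,54.838 154.949,72.452 184.258,83.497 211.306,87.972" fill="none" stroke="#ff00ff"/>
  <polygon points="126.448,127.994 122.248,117.855 112.109,113.655 101.970,117.855 97.770,127.994 101.970,138.133 112.109,142.333 122.248,138.133" fill="none" stroke="#ff00ff"/>
  <polygon points="108.488,72.972 125.649,72.972 125.649,88.748 108.488,88.748" fill="none" stroke="#ff00ff"/>
  <polyline points="44.852,66.529 208.565,131.345 26.822,6.874 280.479,111.598" fill="none" stroke="#ff0000"/>
</svg>

Each laser-on run becomes one SVG element. Flip Y back into SVG space with y_svg = 174.381 − y_machine.

Run 1: S345 ⇒ engrave layer `#ff00ff`. The run is open, so emit a `<polyline>` with points (Y-flipped): 89.545,30.654 123.378,54.838 154.949,72.452 184.258,83.497 211.306,87.972.

Run 2: S345 ⇒ engrave layer `#ff00ff`. The run returns to its start, so emit a `<polygon>` with points (Y-flipped): 126.448,127.994 122.248,117.855 112.109,113.655 101.970,117.855 97.770,127.994 101.970,138.133 112.109,142.333 122.248,138.133.

Run 3: the run's S345 means `#ff00ff` (engrave). The run returns to its start, so emit a `<polygon>` with points (Y-flipped): 108.488,72.972 125.649,72.972 125.649,88.748 108.488,88.748.

Run 4: the run's S397 means `#ff0000` (score). The run is open, so emit a `<polyline>` with points (Y-flipped): 44.852,66.529 208.565,131.345 26.822,6.874 280.479,111.598.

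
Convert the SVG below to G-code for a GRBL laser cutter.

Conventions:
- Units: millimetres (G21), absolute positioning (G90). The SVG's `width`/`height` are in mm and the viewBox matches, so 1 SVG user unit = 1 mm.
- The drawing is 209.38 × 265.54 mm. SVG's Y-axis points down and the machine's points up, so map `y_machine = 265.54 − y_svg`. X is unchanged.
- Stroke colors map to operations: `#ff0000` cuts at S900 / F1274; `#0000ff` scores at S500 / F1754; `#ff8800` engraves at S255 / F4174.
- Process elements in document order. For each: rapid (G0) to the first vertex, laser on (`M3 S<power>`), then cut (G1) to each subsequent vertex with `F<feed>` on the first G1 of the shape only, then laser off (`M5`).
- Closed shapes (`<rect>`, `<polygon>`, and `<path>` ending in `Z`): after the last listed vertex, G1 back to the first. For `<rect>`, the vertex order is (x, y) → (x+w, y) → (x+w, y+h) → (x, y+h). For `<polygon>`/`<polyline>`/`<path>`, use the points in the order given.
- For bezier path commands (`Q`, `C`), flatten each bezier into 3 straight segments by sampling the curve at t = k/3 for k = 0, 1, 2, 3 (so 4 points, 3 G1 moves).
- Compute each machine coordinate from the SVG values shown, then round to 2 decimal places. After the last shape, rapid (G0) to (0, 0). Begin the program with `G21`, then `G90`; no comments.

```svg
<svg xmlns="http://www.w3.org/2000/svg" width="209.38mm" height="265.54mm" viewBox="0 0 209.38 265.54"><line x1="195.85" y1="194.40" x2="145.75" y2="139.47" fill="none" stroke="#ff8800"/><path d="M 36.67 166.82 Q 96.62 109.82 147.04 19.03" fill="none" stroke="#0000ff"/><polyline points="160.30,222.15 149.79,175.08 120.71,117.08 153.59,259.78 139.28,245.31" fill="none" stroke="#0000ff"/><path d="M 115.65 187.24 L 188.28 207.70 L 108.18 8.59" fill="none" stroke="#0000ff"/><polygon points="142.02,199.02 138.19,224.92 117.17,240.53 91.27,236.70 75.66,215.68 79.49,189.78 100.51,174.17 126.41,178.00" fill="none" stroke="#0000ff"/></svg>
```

G21
G90
G0 X195.85 Y71.14
M3 S255
G1 X145.75 Y126.07 F4174
M5
G0 X36.67 Y98.72
M3 S500
G1 X75.58 Y140.47 F1754
G1 X112.37 Y189.74
G1 X147.04 Y246.51
M5
G0 X160.30 Y43.39
M3 S500
G1 X149.79 Y90.46 F1754
G1 X120.71 Y148.46
G1 X153.59 Y5.76
G1 X139.28 Y20.23
M5
G0 X115.65 Y78.30
M3 S500
G1 X188.28 Y57.84 F1754
G1 X108.18 Y256.95
M5
G0 X142.02 Y66.52
M3 S500
G1 X138.19 Y40.62 F1754
G1 X117.17 Y25.01
G1 X91.27 Y28.84
G1 X75.66 Y49.86
G1 X79.49 Y75.76
G1 X100.51 Y91.37
G1 X126.41 Y87.54
G1 X142.02 Y66.52
M5
G0 X0.00 Y0.00

Since the viewBox matches the mm dimensions, user units are millimetres directly. The only transform is the Y-flip y_m = 265.54 − y_svg.

Shape 1 is a line segment drawn with `<line>`. Its stroke #ff8800 means engrave at S255, F4174. After flipping Y the toolpath is (195.85,71.14) → (145.75,126.07).

Shape 2 is a quadratic bezier drawn with `<path>`. Its stroke #0000ff means score at S500, F1754. After flipping Y the toolpath is (36.67,98.72) → (75.58,140.47) → (112.37,189.74) → (147.04,246.51).

Shape 3 is a open polyline drawn with `<polyline>`. Its stroke #0000ff means score at S500, F1754. After flipping Y the toolpath is (160.30,43.39) → (149.79,90.46) → (120.71,148.46) → (153.59,5.76) → (139.28,20.23).

Shape 4 is a open polyline drawn with `<path>`. Its stroke #0000ff means score at S500, F1754. After flipping Y the toolpath is (115.65,78.30) → (188.28,57.84) → (108.18,256.95).

Shape 5 is a regular polygon drawn with `<polygon>`. Its stroke #0000ff means score at S500, F1754. After flipping Y the toolpath is (142.02,66.52) → (138.19,40.62) → (117.17,25.01) → (91.27,28.84) → (75.66,49.86) → (79.49,75.76) → (100.51,91.37) → (126.41,87.54) → (142.02,66.52), returning to the start.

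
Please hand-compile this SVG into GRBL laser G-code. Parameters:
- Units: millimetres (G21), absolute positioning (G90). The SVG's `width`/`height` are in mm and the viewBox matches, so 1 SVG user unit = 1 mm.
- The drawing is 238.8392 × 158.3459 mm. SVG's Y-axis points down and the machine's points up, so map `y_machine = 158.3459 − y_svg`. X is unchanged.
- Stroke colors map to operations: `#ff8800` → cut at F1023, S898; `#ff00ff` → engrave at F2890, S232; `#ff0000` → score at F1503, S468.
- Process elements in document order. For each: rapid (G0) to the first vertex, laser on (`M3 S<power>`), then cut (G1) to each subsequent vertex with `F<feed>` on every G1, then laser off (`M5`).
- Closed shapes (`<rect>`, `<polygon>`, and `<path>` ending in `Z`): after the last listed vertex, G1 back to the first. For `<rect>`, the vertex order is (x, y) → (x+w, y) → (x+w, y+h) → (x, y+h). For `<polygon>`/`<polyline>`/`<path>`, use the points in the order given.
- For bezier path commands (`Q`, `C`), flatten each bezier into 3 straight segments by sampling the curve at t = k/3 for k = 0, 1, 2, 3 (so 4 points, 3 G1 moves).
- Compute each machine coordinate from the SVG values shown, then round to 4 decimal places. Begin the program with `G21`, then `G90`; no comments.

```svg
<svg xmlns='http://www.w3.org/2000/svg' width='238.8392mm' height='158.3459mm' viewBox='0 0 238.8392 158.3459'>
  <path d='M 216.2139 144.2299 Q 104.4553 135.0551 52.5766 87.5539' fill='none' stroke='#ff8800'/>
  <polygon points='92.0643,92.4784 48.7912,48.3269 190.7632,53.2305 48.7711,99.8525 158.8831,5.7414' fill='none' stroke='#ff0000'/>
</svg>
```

G21
G90
G0 X216.2139 Y14.1160
M3 S898
G1 X148.3615 Y24.4910 F1023
G1 X93.8157 Y43.3830 F1023
G1 X52.5766 Y70.7920 F1023
M5
G0 X92.0643 Y65.8675
M3 S468
G1 X48.7912 Y110.0190 F1503
G1 X190.7632 Y105.1154 F1503
G1 X48.7711 Y58.4934 F1503
G1 X158.8831 Y152.6045 F1503
G1 X92.0643 Y65.8675 F1503
M5

1 u = 1 mm; y_m = 158.3459 − y.

[1] `<path>` quadratic bezier, #ff8800→cut S898 F1023: (216.2139,14.1160) → (148.3615,24.4910) → (93.8157,43.3830) → (52.5766,70.7920)

[2] `<polygon>` closed polygon, #ff0000→score S468 F1503: (92.0643,65.8675) → (48.7912,110.0190) → (190.7632,105.1154) → (48.7711,58.4934) → (158.8831,152.6045) → (92.0643,65.8675) (closed)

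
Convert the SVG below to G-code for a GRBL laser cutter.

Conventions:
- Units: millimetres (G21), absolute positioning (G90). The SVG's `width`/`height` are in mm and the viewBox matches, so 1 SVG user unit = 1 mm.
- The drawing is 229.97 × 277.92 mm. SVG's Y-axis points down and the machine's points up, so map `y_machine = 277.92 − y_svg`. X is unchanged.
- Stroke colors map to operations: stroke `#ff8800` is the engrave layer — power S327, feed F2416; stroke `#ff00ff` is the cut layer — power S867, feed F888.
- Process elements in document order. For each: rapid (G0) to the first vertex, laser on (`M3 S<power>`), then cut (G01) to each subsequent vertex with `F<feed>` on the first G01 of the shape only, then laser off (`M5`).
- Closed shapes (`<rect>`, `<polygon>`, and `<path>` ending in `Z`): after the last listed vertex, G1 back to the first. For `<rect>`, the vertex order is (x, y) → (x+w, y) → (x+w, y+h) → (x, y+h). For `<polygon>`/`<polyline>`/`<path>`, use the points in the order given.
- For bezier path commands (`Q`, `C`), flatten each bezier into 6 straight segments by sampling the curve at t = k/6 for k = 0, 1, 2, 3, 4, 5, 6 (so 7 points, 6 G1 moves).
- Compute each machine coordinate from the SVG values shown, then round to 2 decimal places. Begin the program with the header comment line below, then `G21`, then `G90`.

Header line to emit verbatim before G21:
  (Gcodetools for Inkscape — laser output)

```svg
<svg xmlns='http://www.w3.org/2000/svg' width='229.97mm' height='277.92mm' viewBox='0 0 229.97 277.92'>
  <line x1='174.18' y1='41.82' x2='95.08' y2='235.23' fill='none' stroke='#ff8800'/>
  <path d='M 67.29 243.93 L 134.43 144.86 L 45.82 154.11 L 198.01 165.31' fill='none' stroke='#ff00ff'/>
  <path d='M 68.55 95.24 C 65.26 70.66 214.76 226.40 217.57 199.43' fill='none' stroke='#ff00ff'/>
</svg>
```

(Gcodetools for Inkscape — laser output)
G21
G90
G0 X174.18 Y236.10
M3 S327
G01 X95.08 Y42.69 F2416
M5
G0 X67.29 Y33.99
M3 S867
G01 X134.43 Y133.06 F888
G01 X45.82 Y123.81
G01 X198.01 Y112.61
M5
G0 X68.55 Y182.68
M3 S867
G01 X78.25 Y181.62 F888
G01 X105.10 Y160.60
G01 X140.77 Y129.69
G01 X176.96 Y98.98
G01 X205.33 Y78.55
G01 X217.57 Y78.49
M5

Since the viewBox matches the mm dimensions, user units are millimetres directly. The only transform is the Y-flip y_m = 277.92 − y_svg.

Shape 1 is a line segment drawn with `<line>`. Its stroke #ff8800 means engrave at S327, F2416. After flipping Y the toolpath is (174.18,236.10) → (95.08,42.69).

Shape 2 is a open polyline drawn with `<path>`. Its stroke #ff00ff means cut at S867, F888. After flipping Y the toolpath is (67.29,33.99) → (134.43,133.06) → (45.82,123.81) → (198.01,112.61).

Shape 3 is a cubic bezier drawn with `<path>`. Its stroke #ff00ff means cut at S867, F888. After flipping Y the toolpath is (68.55,182.68) → (78.25,181.62) → (105.10,160.60) → (140.77,129.69) → (176.96,98.98) → (205.33,78.55) → (217.57,78.49).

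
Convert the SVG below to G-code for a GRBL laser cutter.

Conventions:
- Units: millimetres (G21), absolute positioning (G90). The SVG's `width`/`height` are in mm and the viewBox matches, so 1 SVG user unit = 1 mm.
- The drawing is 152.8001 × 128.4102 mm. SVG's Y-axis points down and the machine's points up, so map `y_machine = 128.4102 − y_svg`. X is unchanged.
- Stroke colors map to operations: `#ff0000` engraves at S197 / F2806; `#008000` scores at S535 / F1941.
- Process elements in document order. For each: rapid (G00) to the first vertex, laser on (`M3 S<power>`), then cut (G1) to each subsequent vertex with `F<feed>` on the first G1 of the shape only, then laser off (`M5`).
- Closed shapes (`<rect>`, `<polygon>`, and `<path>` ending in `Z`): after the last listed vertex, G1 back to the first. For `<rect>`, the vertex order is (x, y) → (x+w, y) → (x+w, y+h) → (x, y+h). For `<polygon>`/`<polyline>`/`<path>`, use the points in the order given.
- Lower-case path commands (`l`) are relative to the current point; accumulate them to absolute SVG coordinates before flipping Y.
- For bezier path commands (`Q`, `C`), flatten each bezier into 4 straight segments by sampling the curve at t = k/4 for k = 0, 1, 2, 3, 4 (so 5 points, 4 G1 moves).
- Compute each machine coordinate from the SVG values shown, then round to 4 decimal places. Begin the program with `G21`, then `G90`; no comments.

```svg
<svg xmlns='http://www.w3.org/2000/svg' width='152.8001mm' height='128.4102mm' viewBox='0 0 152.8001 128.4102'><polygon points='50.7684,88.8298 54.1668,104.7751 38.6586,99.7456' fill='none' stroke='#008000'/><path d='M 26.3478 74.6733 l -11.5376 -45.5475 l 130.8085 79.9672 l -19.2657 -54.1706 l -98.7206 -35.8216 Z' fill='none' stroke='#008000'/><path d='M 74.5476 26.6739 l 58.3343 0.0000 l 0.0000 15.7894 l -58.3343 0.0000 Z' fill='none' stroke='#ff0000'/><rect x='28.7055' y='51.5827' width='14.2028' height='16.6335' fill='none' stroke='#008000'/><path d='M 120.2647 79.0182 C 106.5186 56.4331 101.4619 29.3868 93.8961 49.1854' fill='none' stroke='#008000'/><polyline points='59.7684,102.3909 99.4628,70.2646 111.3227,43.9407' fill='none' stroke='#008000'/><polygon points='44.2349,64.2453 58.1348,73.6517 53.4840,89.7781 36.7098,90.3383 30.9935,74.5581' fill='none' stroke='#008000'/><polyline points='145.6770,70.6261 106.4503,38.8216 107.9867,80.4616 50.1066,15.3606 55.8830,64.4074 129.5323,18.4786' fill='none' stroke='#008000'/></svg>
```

G21
G90
G00 X50.7684 Y39.5804
M3 S535
G1 X54.1668 Y23.6351 F1941
G1 X38.6586 Y28.6646
G1 X50.7684 Y39.5804
M5
G00 X26.3478 Y53.7369
M3 S535
G1 X14.8102 Y99.2844 F1941
G1 X145.6187 Y19.3172
G1 X126.3530 Y73.4878
G1 X27.6324 Y109.3094
G1 X26.3478 Y53.7369
M5
G00 X74.5476 Y101.7363
M3 S197
G1 X132.8819 Y101.7363 F2806
G1 X132.8819 Y85.9469
G1 X74.5476 Y85.9469
G1 X74.5476 Y101.7363
M5
G00 X28.7055 Y76.8275
M3 S535
G1 X42.9083 Y76.8275 F1941
G1 X42.9083 Y60.1940
G1 X28.7055 Y60.1940
G1 X28.7055 Y76.8275
M5
G00 X120.2647 Y49.3920
M3 S535
G1 X111.4094 Y66.3656 F1941
G1 X104.7628 Y80.2023
G1 X99.2750 Y86.0920
G1 X93.8961 Y79.2248
M5
G00 X59.7684 Y26.0193
M3 S535
G1 X99.4628 Y58.1456 F1941
G1 X111.3227 Y84.4695
M5
G00 X44.2349 Y64.1649
M3 S535
G1 X58.1348 Y54.7585 F1941
G1 X53.4840 Y38.6321
G1 X36.7098 Y38.0719
G1 X30.9935 Y53.8521
G1 X44.2349 Y64.1649
M5
G00 X145.6770 Y57.7841
M3 S535
G1 X106.4503 Y89.5886 F1941
G1 X107.9867 Y47.9486
G1 X50.1066 Y113.0496
G1 X55.8830 Y64.0028
G1 X129.5323 Y109.9316
M5

Since the viewBox matches the mm dimensions, user units are millimetres directly. The only transform is the Y-flip y_m = 128.4102 − y_svg.

Shape 1 is a regular polygon drawn with `<polygon>`. Its stroke #008000 means score at S535, F1941. After flipping Y the toolpath is (50.7684,39.5804) → (54.1668,23.6351) → (38.6586,28.6646) → (50.7684,39.5804), returning to the start.

Shape 2 is a closed polygon drawn with `<path>`. Its stroke #008000 means score at S535, F1941. After flipping Y the toolpath is (26.3478,53.7369) → (14.8102,99.2844) → (145.6187,19.3172) → (126.3530,73.4878) → (27.6324,109.3094) → (26.3478,53.7369), returning to the start.

Shape 3 is a rectangle drawn with `<path>`. Its stroke #ff0000 means engrave at S197, F2806. After flipping Y the toolpath is (74.5476,101.7363) → (132.8819,101.7363) → (132.8819,85.9469) → (74.5476,85.9469) → (74.5476,101.7363), returning to the start.

Shape 4 is a rectangle drawn with `<rect>`. Its stroke #008000 means score at S535, F1941. After flipping Y the toolpath is (28.7055,76.8275) → (42.9083,76.8275) → (42.9083,60.1940) → (28.7055,60.1940) → (28.7055,76.8275), returning to the start.

Shape 5 is a cubic bezier drawn with `<path>`. Its stroke #008000 means score at S535, F1941. After flipping Y the toolpath is (120.2647,49.3920) → (111.4094,66.3656) → (104.7628,80.2023) → (99.2750,86.0920) → (93.8961,79.2248).

Shape 6 is a open polyline drawn with `<polyline>`. Its stroke #008000 means score at S535, F1941. After flipping Y the toolpath is (59.7684,26.0193) → (99.4628,58.1456) → (111.3227,84.4695).

Shape 7 is a regular polygon drawn with `<polygon>`. Its stroke #008000 means score at S535, F1941. After flipping Y the toolpath is (44.2349,64.1649) → (58.1348,54.7585) → (53.4840,38.6321) → (36.7098,38.0719) → (30.9935,53.8521) → (44.2349,64.1649), returning to the start.

Shape 8 is a open polyline drawn with `<polyline>`. Its stroke #008000 means score at S535, F1941. After flipping Y the toolpath is (145.6770,57.7841) → (106.4503,89.5886) → (107.9867,47.9486) → (50.1066,113.0496) → (55.8830,64.0028) → (129.5323,109.9316).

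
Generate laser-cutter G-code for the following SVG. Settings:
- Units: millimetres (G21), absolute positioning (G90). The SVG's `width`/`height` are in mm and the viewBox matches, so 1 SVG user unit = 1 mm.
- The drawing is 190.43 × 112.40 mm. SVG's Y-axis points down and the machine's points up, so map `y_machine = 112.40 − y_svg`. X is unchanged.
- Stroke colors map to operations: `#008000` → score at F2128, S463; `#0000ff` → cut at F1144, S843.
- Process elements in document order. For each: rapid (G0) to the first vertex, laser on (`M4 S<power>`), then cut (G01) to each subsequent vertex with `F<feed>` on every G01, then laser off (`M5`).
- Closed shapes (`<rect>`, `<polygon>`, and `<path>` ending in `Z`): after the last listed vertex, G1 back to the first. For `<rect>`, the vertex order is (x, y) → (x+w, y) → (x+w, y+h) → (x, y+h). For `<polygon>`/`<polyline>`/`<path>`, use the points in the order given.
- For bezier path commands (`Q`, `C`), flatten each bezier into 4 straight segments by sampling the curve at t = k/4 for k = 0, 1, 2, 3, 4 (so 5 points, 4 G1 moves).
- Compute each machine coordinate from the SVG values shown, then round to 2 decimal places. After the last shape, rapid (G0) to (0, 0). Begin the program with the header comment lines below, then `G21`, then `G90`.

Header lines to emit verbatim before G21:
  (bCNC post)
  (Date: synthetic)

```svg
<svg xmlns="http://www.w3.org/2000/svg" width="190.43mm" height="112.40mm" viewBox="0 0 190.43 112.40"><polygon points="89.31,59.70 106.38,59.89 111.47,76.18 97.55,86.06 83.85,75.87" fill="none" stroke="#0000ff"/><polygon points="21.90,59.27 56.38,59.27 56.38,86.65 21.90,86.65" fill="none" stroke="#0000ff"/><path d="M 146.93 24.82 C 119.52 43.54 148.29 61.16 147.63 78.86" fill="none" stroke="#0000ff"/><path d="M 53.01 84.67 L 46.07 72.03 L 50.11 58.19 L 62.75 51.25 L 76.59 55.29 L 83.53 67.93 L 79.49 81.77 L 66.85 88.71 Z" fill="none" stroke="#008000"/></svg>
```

Since the viewBox matches the mm dimensions, user units are millimetres directly. The only transform is the Y-flip y_m = 112.40 − y_svg.

Shape 1 is a regular polygon drawn with `<polygon>`. Its stroke #0000ff means cut at S843, F1144. After flipping Y the toolpath is (89.31,52.70) → (106.38,52.51) → (111.47,36.22) → (97.55,26.34) → (83.85,36.53) → (89.31,52.70), returning to the start.

Shape 2 is a rectangle drawn with `<polygon>`. Its stroke #0000ff means cut at S843, F1144. After flipping Y the toolpath is (21.90,53.13) → (56.38,53.13) → (56.38,25.75) → (21.90,25.75) → (21.90,53.13), returning to the start.

Shape 3 is a cubic bezier drawn with `<path>`. Its stroke #0000ff means cut at S843, F1144. After flipping Y the toolpath is (146.93,87.58) → (135.57,73.73) → (137.25,60.18) → (143.94,46.82) → (147.63,33.54).

Shape 4 is a regular polygon drawn with `<path>`. Its stroke #008000 means score at S463, F2128. After flipping Y the toolpath is (53.01,27.73) → (46.07,40.37) → (50.11,54.21) → (62.75,61.15) → (76.59,57.11) → (83.53,44.47) → (79.49,30.63) → (66.85,23.69) → (53.01,27.73), returning to the start.

(bCNC post)
(Date: synthetic)
G21
G90
G0 X89.31 Y52.70
M4 S843
G01 X106.38 Y52.51 F1144
G01 X111.47 Y36.22 F1144
G01 X97.55 Y26.34 F1144
G01 X83.85 Y36.53 F1144
G01 X89.31 Y52.70 F1144
M5
G0 X21.90 Y53.13
M4 S843
G01 X56.38 Y53.13 F1144
G01 X56.38 Y25.75 F1144
G01 X21.90 Y25.75 F1144
G01 X21.90 Y53.13 F1144
M5
G0 X146.93 Y87.58
M4 S843
G01 X135.57 Y73.73 F1144
G01 X137.25 Y60.18 F1144
G01 X143.94 Y46.82 F1144
G01 X147.63 Y33.54 F1144
M5
G0 X53.01 Y27.73
M4 S463
G01 X46.07 Y40.37 F2128
G01 X50.11 Y54.21 F2128
G01 X62.75 Y61.15 F2128
G01 X76.59 Y57.11 F2128
G01 X83.53 Y44.47 F2128
G01 X79.49 Y30.63 F2128
G01 X66.85 Y23.69 F2128
G01 X53.01 Y27.73 F2128
M5
G0 X0.00 Y0.00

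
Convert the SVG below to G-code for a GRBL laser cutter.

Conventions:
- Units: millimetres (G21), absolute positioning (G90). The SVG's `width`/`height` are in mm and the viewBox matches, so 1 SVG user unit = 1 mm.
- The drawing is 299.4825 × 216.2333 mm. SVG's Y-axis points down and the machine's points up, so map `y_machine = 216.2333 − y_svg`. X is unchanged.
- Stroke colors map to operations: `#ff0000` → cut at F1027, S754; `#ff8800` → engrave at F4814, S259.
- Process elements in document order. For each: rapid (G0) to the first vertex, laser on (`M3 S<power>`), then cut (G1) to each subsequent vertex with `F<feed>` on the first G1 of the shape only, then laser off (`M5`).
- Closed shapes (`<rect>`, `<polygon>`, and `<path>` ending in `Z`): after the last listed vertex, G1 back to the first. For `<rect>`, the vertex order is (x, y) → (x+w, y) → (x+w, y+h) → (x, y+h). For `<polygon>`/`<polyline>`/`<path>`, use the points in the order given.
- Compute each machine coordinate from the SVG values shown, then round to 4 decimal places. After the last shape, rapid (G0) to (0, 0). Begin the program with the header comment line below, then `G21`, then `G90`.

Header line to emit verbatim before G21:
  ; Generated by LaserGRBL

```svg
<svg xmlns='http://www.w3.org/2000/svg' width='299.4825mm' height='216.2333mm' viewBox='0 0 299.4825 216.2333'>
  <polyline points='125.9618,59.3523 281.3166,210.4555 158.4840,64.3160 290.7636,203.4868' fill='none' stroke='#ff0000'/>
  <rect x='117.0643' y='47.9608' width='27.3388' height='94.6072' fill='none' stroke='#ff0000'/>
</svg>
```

; Generated by LaserGRBL
G21
G90
G0 X125.9618 Y156.8810
M3 S754
G1 X281.3166 Y5.7778 F1027
G1 X158.4840 Y151.9173
G1 X290.7636 Y12.7465
M5
G0 X117.0643 Y168.2725
M3 S754
G1 X144.4031 Y168.2725 F1027
G1 X144.4031 Y73.6653
G1 X117.0643 Y73.6653
G1 X117.0643 Y168.2725
M5
G0 X0.0000 Y0.0000

1 u = 1 mm; y_m = 216.2333 − y.

[1] `<polyline>` open polyline, #ff0000→cut S754 F1027: (125.9618,156.8810) → (281.3166,5.7778) → (158.4840,151.9173) → (290.7636,12.7465)

[2] `<rect>` rectangle, #ff0000→cut S754 F1027: (117.0643,168.2725) → (144.4031,168.2725) → (144.4031,73.6653) → (117.0643,73.6653) → (117.0643,168.2725) (closed)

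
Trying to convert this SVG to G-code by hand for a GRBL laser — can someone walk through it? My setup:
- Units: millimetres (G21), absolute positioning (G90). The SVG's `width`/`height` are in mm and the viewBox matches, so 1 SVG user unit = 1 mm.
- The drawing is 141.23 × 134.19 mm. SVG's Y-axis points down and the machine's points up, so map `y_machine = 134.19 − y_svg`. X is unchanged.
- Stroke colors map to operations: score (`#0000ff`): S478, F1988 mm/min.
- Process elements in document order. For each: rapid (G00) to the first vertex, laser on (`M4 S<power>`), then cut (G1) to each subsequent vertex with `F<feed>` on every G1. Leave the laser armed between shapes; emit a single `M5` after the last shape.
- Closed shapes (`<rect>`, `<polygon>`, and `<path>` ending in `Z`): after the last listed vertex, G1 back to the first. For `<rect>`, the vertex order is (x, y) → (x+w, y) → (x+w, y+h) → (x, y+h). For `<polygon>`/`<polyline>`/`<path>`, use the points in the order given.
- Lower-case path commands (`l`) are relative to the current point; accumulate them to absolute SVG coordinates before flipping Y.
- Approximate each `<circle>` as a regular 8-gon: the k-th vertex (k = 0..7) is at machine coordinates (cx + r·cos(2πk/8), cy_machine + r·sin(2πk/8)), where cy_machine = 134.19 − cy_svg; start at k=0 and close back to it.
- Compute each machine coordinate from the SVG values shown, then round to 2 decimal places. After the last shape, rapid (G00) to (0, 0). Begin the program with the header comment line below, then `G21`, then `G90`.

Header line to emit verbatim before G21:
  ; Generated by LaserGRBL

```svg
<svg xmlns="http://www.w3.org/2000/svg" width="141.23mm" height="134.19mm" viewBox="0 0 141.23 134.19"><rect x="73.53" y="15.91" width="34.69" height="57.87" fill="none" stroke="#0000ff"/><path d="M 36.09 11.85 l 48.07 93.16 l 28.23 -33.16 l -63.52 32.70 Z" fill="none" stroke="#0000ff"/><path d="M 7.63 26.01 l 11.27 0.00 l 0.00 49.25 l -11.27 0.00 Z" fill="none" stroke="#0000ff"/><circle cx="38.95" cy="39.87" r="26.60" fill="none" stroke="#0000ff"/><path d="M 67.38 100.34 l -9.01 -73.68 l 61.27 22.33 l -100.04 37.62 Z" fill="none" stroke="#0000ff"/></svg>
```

viewBox `0 0 141.23 134.19` with mm width/height → 1 unit = 1 mm. Flip: y_m = 134.19 − y_svg.

**Shape 1** — `<rect>` rectangle, stroke `#0000ff` → score (S478, F1988). Machine vertices: (73.53,118.28) → (108.22,118.28) → (108.22,60.41) → (73.53,60.41) → (73.53,118.28). Closed: final G1 returns to the first vertex.

**Shape 2** — `<path>` closed polygon, stroke `#0000ff` → score (S478, F1988). Machine vertices: (36.09,122.34) → (84.16,29.18) → (112.39,62.34) → (48.87,29.64) → (36.09,122.34). Closed: final G1 returns to the first vertex.

**Shape 3** — `<path>` rectangle, stroke `#0000ff` → score (S478, F1988). Machine vertices: (7.63,108.18) → (18.90,108.18) → (18.90,58.93) → (7.63,58.93) → (7.63,108.18). Closed: final G1 returns to the first vertex.

**Shape 4** — `<circle>` circle, stroke `#0000ff` → score (S478, F1988). Machine vertices: (65.55,94.32) → (57.76,113.13) → (38.95,120.92) → (20.14,113.13) → (12.35,94.32) → (20.14,75.51) → (38.95,67.72) → (57.76,75.51) → (65.55,94.32). Closed: final G1 returns to the first vertex.

**Shape 5** — `<path>` closed polygon, stroke `#0000ff` → score (S478, F1988). Machine vertices: (67.38,33.85) → (58.37,107.53) → (119.64,85.20) → (19.60,47.58) → (67.38,33.85). Closed: final G1 returns to the first vertex.

; Generated by LaserGRBL
G21
G90
G00 X73.53 Y118.28
M4 S478
G1 X108.22 Y118.28 F1988
G1 X108.22 Y60.41 F1988
G1 X73.53 Y60.41 F1988
G1 X73.53 Y118.28 F1988
G00 X36.09 Y122.34
M4 S478
G1 X84.16 Y29.18 F1988
G1 X112.39 Y62.34 F1988
G1 X48.87 Y29.64 F1988
G1 X36.09 Y122.34 F1988
G00 X7.63 Y108.18
M4 S478
G1 X18.90 Y108.18 F1988
G1 X18.90 Y58.93 F1988
G1 X7.63 Y58.93 F1988
G1 X7.63 Y108.18 F1988
G00 X65.55 Y94.32
M4 S478
G1 X57.76 Y113.13 F1988
G1 X38.95 Y120.92 F1988
G1 X20.14 Y113.13 F1988
G1 X12.35 Y94.32 F1988
G1 X20.14 Y75.51 F1988
G1 X38.95 Y67.72 F1988
G1 X57.76 Y75.51 F1988
G1 X65.55 Y94.32 F1988
G00 X67.38 Y33.85
M4 S478
G1 X58.37 Y107.53 F1988
G1 X119.64 Y85.20 F1988
G1 X19.60 Y47.58 F1988
G1 X67.38 Y33.85 F1988
M5
G00 X0.00 Y0.00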